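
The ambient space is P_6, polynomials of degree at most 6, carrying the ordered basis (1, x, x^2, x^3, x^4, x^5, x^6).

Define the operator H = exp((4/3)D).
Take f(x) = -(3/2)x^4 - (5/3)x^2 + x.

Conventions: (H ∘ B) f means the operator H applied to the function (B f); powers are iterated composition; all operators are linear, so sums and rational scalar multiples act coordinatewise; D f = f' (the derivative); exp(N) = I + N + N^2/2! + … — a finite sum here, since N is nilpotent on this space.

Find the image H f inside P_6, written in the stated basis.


order-1 term: -8x^3 - (40/9)x + 4/3
order-2 term: -16x^2 - 80/27
order-3 term: -(128/9)x
order-4 term: -128/27
the series for exp((4/3)D) f terminates at order 4
exp((4/3)D) f = -(3/2)x^4 - 8x^3 - (53/3)x^2 - (53/3)x - 172/27

the result is g(x) = -(3/2)x^4 - 8x^3 - (53/3)x^2 - (53/3)x - 172/27


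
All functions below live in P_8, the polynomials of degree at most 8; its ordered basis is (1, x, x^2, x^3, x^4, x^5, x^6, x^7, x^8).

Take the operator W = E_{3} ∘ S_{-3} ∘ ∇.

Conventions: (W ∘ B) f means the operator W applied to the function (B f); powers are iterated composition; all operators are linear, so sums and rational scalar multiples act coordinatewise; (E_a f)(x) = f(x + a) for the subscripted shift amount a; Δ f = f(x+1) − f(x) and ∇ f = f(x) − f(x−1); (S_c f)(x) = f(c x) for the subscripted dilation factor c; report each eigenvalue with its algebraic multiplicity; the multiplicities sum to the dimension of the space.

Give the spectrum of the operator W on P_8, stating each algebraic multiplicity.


image of 1: 0
image of x: 1
image of x^2: -6x - 19
image of x^3: 27x^2 + 171x + 271
image of x^4: -108x^3 - 1026x^2 - 3252x - 3439
image of x^5: 405x^4 + 5130x^3 + 24390x^2 + 51585x + 40951
image of x^6: -1458x^5 - 23085x^4 - 146340x^3 - 464265x^2 - 737118x - 468559
image of x^7: 5103x^6 + 96957x^5 + 768285x^4 + 3249855x^3 + 7739739x^2 + 9839739x + 5217031
image of x^8: -17496x^7 - 387828x^6 - 3687768x^5 - 19499130x^4 - 61917912x^3 - 118076868x^2 - 125208744x - 56953279
the matrix is upper triangular; its diagonal is (0, 0, 0, 0, 0, 0, 0, 0, 0)
for a triangular matrix the eigenvalues are the diagonal entries, with algebraic multiplicity their repetition count

λ = 0 (multiplicity 9)


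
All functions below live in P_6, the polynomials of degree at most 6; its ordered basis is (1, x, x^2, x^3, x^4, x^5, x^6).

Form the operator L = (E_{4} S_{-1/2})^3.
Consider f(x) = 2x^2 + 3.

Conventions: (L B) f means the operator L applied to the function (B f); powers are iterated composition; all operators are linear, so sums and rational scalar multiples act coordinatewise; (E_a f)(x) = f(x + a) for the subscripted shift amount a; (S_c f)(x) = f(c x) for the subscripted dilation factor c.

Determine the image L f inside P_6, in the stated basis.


g(x) = (1/32)x^2 + (3/4)x + 15/2

S_{-1/2} f = (1/2)x^2 + 3
E_{4} S_{-1/2} f = (1/2)x^2 + 4x + 11
S_{-1/2} (E_{4} S_{-1/2}) f = (1/8)x^2 - 2x + 11
E_{4} S_{-1/2} (E_{4} S_{-1/2}) f = (1/8)x^2 - x + 5
S_{-1/2} (E_{4} S_{-1/2}) (E_{4} S_{-1/2}) f = (1/32)x^2 + (1/2)x + 5
E_{4} S_{-1/2} (E_{4} S_{-1/2}) (E_{4} S_{-1/2}) f = (1/32)x^2 + (3/4)x + 15/2


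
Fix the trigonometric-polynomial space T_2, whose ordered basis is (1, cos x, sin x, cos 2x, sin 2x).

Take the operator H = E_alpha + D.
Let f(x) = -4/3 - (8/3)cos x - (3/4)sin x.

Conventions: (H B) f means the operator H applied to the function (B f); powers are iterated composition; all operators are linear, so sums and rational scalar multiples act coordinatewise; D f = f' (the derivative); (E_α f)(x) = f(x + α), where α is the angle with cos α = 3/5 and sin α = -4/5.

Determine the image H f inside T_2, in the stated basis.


the result is g(x) = -4/3 - (7/4)cos x + (1/12)sin x

E_alpha f = -4/3 - cos x - (31/12)sin x
D f = -(3/4)cos x + (8/3)sin x
(E_alpha + D) f = -4/3 - (7/4)cos x + (1/12)sin x


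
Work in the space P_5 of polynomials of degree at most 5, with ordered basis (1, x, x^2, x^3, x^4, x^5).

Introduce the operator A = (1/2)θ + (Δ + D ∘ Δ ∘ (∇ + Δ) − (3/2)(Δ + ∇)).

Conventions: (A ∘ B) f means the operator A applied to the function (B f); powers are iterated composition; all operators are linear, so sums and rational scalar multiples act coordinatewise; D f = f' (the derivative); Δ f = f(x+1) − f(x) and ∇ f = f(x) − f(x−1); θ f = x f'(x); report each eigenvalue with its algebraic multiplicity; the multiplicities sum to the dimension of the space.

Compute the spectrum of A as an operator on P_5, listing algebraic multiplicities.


image of 1: 0
image of x: (1/2)x - 2
image of x^2: x^2 - 4x + 1
image of x^3: (3/2)x^3 - 6x^2 + 3x + 10
image of x^4: 2x^4 - 8x^3 + 6x^2 + 40x + 25
image of x^5: (5/2)x^5 - 10x^4 + 10x^3 + 100x^2 + 125x + 78
the matrix is upper triangular; its diagonal is (0, 1/2, 1, 3/2, 2, 5/2)
for a triangular matrix the eigenvalues are the diagonal entries, with algebraic multiplicity their repetition count

λ = 0 (multiplicity 1), λ = 1/2 (multiplicity 1), λ = 1 (multiplicity 1), λ = 3/2 (multiplicity 1), λ = 2 (multiplicity 1), λ = 5/2 (multiplicity 1)


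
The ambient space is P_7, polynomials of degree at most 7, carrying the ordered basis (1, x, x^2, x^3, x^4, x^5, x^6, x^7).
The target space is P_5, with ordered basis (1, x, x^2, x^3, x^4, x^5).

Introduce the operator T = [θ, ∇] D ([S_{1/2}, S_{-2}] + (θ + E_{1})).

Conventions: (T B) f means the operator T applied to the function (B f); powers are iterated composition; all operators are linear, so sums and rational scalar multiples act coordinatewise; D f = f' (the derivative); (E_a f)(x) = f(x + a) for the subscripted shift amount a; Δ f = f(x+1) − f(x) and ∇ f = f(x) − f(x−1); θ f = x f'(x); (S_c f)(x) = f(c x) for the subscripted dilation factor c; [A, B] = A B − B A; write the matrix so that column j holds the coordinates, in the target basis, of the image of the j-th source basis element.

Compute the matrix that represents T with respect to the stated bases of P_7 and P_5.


image of 1: 0
image of x: 0
image of x^2: -6
image of x^3: -24x + 18
image of x^4: -60x^2 + 96x - 48
image of x^5: -120x^3 + 300x^2 - 300x + 100
image of x^6: -210x^4 + 720x^3 - 1080x^2 + 720x - 180
image of x^7: -336x^5 + 1470x^4 - 2940x^3 + 2940x^2 - 1470x + 294
each image's coordinates form column j of the matrix

the matrix is [[0, 0, -6, 18, -48, 100, -180, 294]; [0, 0, 0, -24, 96, -300, 720, -1470]; [0, 0, 0, 0, -60, 300, -1080, 2940]; [0, 0, 0, 0, 0, -120, 720, -2940]; [0, 0, 0, 0, 0, 0, -210, 1470]; [0, 0, 0, 0, 0, 0, 0, -336]] (rows listed top to bottom)


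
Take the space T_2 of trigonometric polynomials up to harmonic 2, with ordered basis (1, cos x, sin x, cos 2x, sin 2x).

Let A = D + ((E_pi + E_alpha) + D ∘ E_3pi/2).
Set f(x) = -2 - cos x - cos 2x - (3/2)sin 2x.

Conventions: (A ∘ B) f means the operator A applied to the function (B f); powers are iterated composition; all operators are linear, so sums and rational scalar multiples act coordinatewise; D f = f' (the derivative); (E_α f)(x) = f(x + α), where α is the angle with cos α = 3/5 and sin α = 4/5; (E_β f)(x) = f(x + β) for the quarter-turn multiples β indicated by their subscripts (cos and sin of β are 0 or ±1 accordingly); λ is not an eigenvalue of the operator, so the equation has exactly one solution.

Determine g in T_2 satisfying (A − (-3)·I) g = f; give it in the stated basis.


write g with unknown coordinates in the stated basis and equate coefficients in (A − (-3)·I) g = f
solving from the highest basis element down gives g = -2/5 - (2/9)cos x - (1/9)sin x - (19/123)cos 2x - (109/246)sin 2x
check: A g = -4/5 - (1/3)cos x + (1/3)sin x - (22/41)cos 2x - (7/41)sin 2x
so A g − (-3)·g = -2 - cos x - cos 2x - (3/2)sin 2x = f ✓

the result is g(x) = -2/5 - (2/9)cos x - (1/9)sin x - (19/123)cos 2x - (109/246)sin 2x


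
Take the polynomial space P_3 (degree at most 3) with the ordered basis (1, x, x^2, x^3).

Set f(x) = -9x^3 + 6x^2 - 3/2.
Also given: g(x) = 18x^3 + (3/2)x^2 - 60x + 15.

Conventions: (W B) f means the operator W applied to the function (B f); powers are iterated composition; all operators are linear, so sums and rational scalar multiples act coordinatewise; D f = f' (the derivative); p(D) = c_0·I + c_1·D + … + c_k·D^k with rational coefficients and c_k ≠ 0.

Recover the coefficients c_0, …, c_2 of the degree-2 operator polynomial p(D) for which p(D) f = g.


p(D) = -2·I − (1/2)·D + D^2, i.e. c_0 = -2, c_1 = -1/2, c_2 = 1

D^0 f = -9x^3 + 6x^2 - 3/2
D^1 f = -27x^2 + 12x
D^2 f = -54x + 12
matching coefficients of g against c_0 f + c_1 Df + … from the top degree down determines the c_i
solution: c_0 = -2, c_1 = -1/2, c_2 = 1


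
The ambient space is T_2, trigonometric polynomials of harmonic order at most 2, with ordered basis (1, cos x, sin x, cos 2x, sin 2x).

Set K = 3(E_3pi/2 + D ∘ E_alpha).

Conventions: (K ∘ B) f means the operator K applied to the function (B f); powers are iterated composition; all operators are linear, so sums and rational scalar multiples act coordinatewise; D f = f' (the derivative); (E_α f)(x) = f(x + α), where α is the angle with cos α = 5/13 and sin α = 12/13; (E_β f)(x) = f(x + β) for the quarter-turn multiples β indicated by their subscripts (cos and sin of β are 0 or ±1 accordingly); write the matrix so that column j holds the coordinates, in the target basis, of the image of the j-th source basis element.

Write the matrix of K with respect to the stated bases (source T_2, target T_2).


image of 1: 3
image of cos x: -(36/13)cos x + (24/13)sin x
image of sin x: -(24/13)cos x - (36/13)sin x
image of cos 2x: -(1227/169)cos 2x + (714/169)sin 2x
image of sin 2x: -(714/169)cos 2x - (1227/169)sin 2x
each image's coordinates form column j of the matrix

the matrix is [[3, 0, 0, 0, 0]; [0, -36/13, -24/13, 0, 0]; [0, 24/13, -36/13, 0, 0]; [0, 0, 0, -1227/169, -714/169]; [0, 0, 0, 714/169, -1227/169]] (rows listed top to bottom)


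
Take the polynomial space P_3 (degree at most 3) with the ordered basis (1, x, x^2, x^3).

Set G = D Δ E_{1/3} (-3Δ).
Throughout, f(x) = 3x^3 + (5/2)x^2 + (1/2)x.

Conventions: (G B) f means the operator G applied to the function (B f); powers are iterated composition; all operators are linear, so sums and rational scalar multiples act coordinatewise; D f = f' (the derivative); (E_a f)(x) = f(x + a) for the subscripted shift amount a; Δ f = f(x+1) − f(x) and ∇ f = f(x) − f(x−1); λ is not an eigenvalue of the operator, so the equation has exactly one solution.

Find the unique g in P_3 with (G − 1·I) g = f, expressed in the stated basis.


the result is g(x) = -3x^3 - (5/2)x^2 - (1/2)x + 54

write g with unknown coordinates in the stated basis and equate coefficients in (G − 1·I) g = f
solving from the highest basis element down gives g = -3x^3 - (5/2)x^2 - (1/2)x + 54
check: G g = 54
so G g − 1·g = 3x^3 + (5/2)x^2 + (1/2)x = f ✓


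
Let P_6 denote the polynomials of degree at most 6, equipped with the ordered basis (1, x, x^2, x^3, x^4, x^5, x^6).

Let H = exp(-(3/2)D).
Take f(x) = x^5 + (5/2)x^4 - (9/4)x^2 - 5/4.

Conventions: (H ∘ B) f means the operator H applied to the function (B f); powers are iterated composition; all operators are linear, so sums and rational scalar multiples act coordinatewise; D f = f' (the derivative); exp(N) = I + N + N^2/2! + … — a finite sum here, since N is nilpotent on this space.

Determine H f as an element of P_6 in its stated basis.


the result is g(x) = x^5 - 5x^4 + (15/2)x^3 - (9/4)x^2 - (27/16)x - 5/4

order-1 term: -(15/2)x^4 - 15x^3 + (27/4)x
order-2 term: (45/2)x^3 + (135/4)x^2 - 81/16
order-3 term: -(135/4)x^2 - (135/4)x
order-4 term: (405/16)x + 405/32
order-5 term: -243/32
the series for exp(-(3/2)D) f terminates at order 5
exp(-(3/2)D) f = x^5 - 5x^4 + (15/2)x^3 - (9/4)x^2 - (27/16)x - 5/4


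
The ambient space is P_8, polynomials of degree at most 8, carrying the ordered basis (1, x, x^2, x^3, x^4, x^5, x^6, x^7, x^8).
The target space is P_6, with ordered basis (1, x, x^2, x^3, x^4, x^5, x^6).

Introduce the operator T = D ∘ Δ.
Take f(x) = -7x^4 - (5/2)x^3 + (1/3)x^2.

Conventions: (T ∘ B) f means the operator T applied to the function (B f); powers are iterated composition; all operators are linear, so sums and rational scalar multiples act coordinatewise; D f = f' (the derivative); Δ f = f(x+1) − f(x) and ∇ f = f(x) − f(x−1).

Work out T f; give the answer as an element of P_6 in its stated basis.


g(x) = -84x^2 - 99x - 209/6

Δ f = -28x^3 - (99/2)x^2 - (209/6)x - 55/6
D Δ f = -84x^2 - 99x - 209/6


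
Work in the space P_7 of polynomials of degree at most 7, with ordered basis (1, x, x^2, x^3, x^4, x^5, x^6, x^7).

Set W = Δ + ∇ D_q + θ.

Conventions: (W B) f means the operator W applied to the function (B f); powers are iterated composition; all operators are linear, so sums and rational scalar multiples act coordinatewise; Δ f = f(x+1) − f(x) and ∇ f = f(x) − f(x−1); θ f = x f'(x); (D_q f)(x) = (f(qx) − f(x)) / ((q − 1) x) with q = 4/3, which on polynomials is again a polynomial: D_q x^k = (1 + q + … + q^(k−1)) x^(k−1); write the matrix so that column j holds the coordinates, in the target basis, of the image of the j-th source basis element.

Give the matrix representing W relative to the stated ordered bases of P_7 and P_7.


the matrix is [[0, 1, 10/3, -28/9, 202/27, -700/81, 3610/243, -13468/729]; [0, 1, 2, 101/9, -139/9, 3529/81, -15377/243, 30095/243]; [0, 0, 2, 3, 229/9, -1292/27, 37315/243, -65882/243]; [0, 0, 0, 3, 4, 3934/81, -28810/243, 309455/729]; [0, 0, 0, 0, 4, 5, 20480/243, -62480/243]; [0, 0, 0, 0, 0, 5, 6, 33497/243]; [0, 0, 0, 0, 0, 0, 6, 7]; [0, 0, 0, 0, 0, 0, 0, 7]] (rows listed top to bottom)

image of 1: 0
image of x: x + 1
image of x^2: 2x^2 + 2x + 10/3
image of x^3: 3x^3 + 3x^2 + (101/9)x - 28/9
image of x^4: 4x^4 + 4x^3 + (229/9)x^2 - (139/9)x + 202/27
image of x^5: 5x^5 + 5x^4 + (3934/81)x^3 - (1292/27)x^2 + (3529/81)x - 700/81
image of x^6: 6x^6 + 6x^5 + (20480/243)x^4 - (28810/243)x^3 + (37315/243)x^2 - (15377/243)x + 3610/243
image of x^7: 7x^7 + 7x^6 + (33497/243)x^5 - (62480/243)x^4 + (309455/729)x^3 - (65882/243)x^2 + (30095/243)x - 13468/729
each image's coordinates form column j of the matrix


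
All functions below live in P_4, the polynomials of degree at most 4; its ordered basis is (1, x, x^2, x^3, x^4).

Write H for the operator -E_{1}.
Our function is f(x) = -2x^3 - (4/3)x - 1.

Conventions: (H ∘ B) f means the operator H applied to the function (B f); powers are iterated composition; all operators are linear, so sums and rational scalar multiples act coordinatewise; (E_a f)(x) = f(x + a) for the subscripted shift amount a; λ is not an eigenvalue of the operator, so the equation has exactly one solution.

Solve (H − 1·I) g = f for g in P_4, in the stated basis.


write g with unknown coordinates in the stated basis and equate coefficients in (H − 1·I) g = f
solving from the highest basis element down gives g = x^3 - (3/2)x^2 + (2/3)x + 5/12
check: H g = -x^3 - (3/2)x^2 - (2/3)x - 7/12
so H g − 1·g = -2x^3 - (4/3)x - 1 = f ✓

g(x) = x^3 - (3/2)x^2 + (2/3)x + 5/12


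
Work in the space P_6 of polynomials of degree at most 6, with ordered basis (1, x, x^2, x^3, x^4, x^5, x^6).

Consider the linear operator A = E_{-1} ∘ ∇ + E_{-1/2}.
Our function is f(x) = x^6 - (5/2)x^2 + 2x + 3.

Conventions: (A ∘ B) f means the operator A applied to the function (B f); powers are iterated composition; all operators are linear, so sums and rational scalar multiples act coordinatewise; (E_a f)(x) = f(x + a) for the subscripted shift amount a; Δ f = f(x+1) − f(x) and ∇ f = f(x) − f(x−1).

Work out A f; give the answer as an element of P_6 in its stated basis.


the image equals g(x) = x^6 + 3x^5 - (165/4)x^4 + (275/2)x^3 - (3625/16)x^2 + (2965/16)x - 3335/64

∇ f = 6x^5 - 15x^4 + 20x^3 - 15x^2 + x + 7/2
E_{-1} ∇ f = 6x^5 - 45x^4 + 140x^3 - 225x^2 + 181x - 107/2
E_{-1/2} f = x^6 - 3x^5 + (15/4)x^4 - (5/2)x^3 - (25/16)x^2 + (69/16)x + 89/64
(E_{-1} ∘ ∇ + E_{-1/2}) f = x^6 + 3x^5 - (165/4)x^4 + (275/2)x^3 - (3625/16)x^2 + (2965/16)x - 3335/64


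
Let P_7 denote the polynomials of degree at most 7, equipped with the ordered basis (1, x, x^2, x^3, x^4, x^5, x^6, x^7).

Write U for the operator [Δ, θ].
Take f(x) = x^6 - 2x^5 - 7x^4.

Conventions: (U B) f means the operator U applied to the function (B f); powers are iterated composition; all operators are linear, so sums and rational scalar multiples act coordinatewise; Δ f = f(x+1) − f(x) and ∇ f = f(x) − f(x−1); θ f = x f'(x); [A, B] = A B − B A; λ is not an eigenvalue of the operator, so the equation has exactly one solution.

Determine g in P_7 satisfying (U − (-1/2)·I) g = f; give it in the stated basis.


write g with unknown coordinates in the stated basis and equate coefficients in (U − (-1/2)·I) g = f
solving from the highest basis element down gives g = 2x^6 - 28x^5 + 146x^4 - 288x^3 - 336x^2 + 2296x - 2432
check: U g = 12x^5 - 80x^4 + 144x^3 + 168x^2 - 1148x + 1216
so U g − (-1/2)·g = x^6 - 2x^5 - 7x^4 = f ✓

the image equals g(x) = 2x^6 - 28x^5 + 146x^4 - 288x^3 - 336x^2 + 2296x - 2432


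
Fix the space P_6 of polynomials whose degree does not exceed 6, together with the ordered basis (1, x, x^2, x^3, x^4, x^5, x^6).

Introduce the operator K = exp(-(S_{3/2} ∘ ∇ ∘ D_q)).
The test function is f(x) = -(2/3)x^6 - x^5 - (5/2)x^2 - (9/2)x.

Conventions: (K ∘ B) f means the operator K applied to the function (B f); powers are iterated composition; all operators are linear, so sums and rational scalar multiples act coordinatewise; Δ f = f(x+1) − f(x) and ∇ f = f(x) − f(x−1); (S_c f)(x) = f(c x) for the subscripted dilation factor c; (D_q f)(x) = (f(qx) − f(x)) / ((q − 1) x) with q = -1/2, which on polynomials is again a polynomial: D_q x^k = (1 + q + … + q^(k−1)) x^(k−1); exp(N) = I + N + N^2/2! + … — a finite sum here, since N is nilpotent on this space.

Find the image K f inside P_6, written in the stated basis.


order-1 term: (2835/256)x^4 - (351/64)x^3 + (9/16)x^2 + (27/32)x + 1
order-2 term: -(382725/16384)x^2 + (178119/8192)x - 23175/4096
order-3 term: 127575/32768
the series for exp(-(S_{3/2} ∘ ∇ ∘ D_q)) f terminates at order 3
exp(-(S_{3/2} ∘ ∇ ∘ D_q)) f = -(2/3)x^6 - x^5 + (2835/256)x^4 - (351/64)x^3 - (414469/16384)x^2 + (148167/8192)x - 25057/32768

the image equals g(x) = -(2/3)x^6 - x^5 + (2835/256)x^4 - (351/64)x^3 - (414469/16384)x^2 + (148167/8192)x - 25057/32768


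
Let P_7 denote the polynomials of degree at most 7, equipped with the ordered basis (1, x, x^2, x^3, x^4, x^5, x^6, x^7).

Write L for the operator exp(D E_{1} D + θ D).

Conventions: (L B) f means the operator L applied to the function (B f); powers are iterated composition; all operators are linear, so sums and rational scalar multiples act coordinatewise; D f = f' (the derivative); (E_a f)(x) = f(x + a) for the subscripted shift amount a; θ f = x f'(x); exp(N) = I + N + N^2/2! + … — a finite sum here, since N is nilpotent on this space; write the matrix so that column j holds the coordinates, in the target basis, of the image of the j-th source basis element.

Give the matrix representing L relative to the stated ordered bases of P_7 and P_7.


the matrix is [[1, 0, 2, 12, 84, 740, 7770, 93912]; [0, 1, 2, 12, 96, 900, 9840, 123270]; [0, 0, 1, 6, 48, 480, 5580, 73500]; [0, 0, 0, 1, 12, 140, 1800, 25620]; [0, 0, 0, 0, 1, 20, 330, 5460]; [0, 0, 0, 0, 0, 1, 30, 672]; [0, 0, 0, 0, 0, 0, 1, 42]; [0, 0, 0, 0, 0, 0, 0, 1]] (rows listed top to bottom)

image of 1: 1
image of x: x
image of x^2: x^2 + 2x + 2
image of x^3: x^3 + 6x^2 + 12x + 12
image of x^4: x^4 + 12x^3 + 48x^2 + 96x + 84
image of x^5: x^5 + 20x^4 + 140x^3 + 480x^2 + 900x + 740
image of x^6: x^6 + 30x^5 + 330x^4 + 1800x^3 + 5580x^2 + 9840x + 7770
image of x^7: x^7 + 42x^6 + 672x^5 + 5460x^4 + 25620x^3 + 73500x^2 + 123270x + 93912
each image's coordinates form column j of the matrix


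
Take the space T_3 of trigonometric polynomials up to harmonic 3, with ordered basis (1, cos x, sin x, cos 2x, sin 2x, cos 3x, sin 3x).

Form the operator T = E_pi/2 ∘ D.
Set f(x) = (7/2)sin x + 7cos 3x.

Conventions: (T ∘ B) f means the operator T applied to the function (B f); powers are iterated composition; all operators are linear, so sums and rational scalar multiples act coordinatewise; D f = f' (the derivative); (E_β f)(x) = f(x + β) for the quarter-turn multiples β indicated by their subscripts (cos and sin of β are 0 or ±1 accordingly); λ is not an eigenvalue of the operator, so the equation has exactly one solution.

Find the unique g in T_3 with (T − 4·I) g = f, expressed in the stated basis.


write g with unknown coordinates in the stated basis and equate coefficients in (T − 4·I) g = f
solving from the highest basis element down gives g = -(7/10)sin x - 7cos 3x
check: T g = (7/10)sin x - 21cos 3x
so T g − 4·g = (7/2)sin x + 7cos 3x = f ✓

the image equals g(x) = -(7/10)sin x - 7cos 3x


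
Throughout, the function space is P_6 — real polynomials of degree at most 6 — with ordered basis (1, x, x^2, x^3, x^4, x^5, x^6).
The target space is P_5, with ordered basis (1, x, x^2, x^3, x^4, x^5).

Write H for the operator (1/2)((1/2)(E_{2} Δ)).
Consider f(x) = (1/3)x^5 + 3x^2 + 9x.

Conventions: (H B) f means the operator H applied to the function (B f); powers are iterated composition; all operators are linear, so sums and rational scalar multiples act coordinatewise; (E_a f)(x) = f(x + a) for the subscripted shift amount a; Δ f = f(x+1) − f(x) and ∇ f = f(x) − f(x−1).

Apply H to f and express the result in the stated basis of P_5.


g(x) = (5/12)x^4 + (25/6)x^3 + (95/6)x^2 + (343/12)x + 283/12

Δ f = (5/3)x^4 + (10/3)x^3 + (10/3)x^2 + (23/3)x + 37/3
E_{2} Δ f = (5/3)x^4 + (50/3)x^3 + (190/3)x^2 + (343/3)x + 283/3
((1/2)(E_{2} Δ)) f = (5/6)x^4 + (25/3)x^3 + (95/3)x^2 + (343/6)x + 283/6
((1/2)((1/2)(E_{2} Δ))) f = (5/12)x^4 + (25/6)x^3 + (95/6)x^2 + (343/12)x + 283/12


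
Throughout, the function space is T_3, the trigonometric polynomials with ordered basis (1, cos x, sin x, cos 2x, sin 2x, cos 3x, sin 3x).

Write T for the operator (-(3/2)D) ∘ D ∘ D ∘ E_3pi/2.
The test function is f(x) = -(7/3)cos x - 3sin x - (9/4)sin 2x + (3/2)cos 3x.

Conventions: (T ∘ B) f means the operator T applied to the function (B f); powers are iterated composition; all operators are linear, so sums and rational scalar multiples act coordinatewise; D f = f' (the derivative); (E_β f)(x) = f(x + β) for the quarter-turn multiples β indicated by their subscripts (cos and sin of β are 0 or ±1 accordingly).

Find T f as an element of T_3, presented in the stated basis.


the image equals g(x) = -(7/2)cos x - (9/2)sin x + 27cos 2x - (243/4)cos 3x

E_3pi/2 f = 3cos x - (7/3)sin x + (9/4)sin 2x - (3/2)sin 3x
D E_3pi/2 f = -(7/3)cos x - 3sin x + (9/2)cos 2x - (9/2)cos 3x
D D E_3pi/2 f = -3cos x + (7/3)sin x - 9sin 2x + (27/2)sin 3x
D (D ∘ D ∘ E_3pi/2) f = (7/3)cos x + 3sin x - 18cos 2x + (81/2)cos 3x
(-(3/2)D) (D ∘ D ∘ E_3pi/2) f = -(7/2)cos x - (9/2)sin x + 27cos 2x - (243/4)cos 3x


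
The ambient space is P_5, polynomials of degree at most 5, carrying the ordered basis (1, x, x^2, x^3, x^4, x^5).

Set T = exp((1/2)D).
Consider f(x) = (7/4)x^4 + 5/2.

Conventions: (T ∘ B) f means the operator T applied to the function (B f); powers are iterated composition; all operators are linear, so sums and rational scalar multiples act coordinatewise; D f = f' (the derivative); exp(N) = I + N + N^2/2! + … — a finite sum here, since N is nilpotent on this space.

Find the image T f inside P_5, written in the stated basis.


order-1 term: (7/2)x^3
order-2 term: (21/8)x^2
order-3 term: (7/8)x
order-4 term: 7/64
the series for exp((1/2)D) f terminates at order 4
exp((1/2)D) f = (7/4)x^4 + (7/2)x^3 + (21/8)x^2 + (7/8)x + 167/64

the image equals g(x) = (7/4)x^4 + (7/2)x^3 + (21/8)x^2 + (7/8)x + 167/64


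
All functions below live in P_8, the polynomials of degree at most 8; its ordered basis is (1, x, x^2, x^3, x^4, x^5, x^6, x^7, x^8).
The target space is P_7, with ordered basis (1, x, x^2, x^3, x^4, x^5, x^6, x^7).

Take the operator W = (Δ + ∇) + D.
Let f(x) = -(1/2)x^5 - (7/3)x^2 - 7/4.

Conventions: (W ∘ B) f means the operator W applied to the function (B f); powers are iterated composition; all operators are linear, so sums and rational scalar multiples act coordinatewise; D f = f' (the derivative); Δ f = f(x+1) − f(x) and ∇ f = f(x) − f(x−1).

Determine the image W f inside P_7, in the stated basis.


g(x) = -(15/2)x^4 - 10x^2 - 14x - 1

Δ f = -(5/2)x^4 - 5x^3 - 5x^2 - (43/6)x - 17/6
∇ f = -(5/2)x^4 + 5x^3 - 5x^2 - (13/6)x + 11/6
(Δ + ∇) f = -5x^4 - 10x^2 - (28/3)x - 1
D f = -(5/2)x^4 - (14/3)x
((Δ + ∇) + D) f = -(15/2)x^4 - 10x^2 - 14x - 1


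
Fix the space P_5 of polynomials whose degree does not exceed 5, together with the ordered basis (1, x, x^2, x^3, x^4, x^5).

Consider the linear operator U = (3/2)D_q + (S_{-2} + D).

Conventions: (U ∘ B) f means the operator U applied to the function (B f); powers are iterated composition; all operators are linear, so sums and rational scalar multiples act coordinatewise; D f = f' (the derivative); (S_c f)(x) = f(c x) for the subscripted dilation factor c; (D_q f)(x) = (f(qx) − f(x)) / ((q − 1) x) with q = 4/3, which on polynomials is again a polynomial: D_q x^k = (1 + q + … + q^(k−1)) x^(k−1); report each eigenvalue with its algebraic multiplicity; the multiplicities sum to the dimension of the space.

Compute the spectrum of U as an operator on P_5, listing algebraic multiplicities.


image of 1: 1
image of x: -2x + 5/2
image of x^2: 4x^2 + (11/2)x
image of x^3: -8x^3 + (55/6)x^2
image of x^4: 16x^4 + (247/18)x^3
image of x^5: -32x^5 + (1051/54)x^4
the matrix is upper triangular; its diagonal is (1, -2, 4, -8, 16, -32)
for a triangular matrix the eigenvalues are the diagonal entries, with algebraic multiplicity their repetition count

λ = -32 (multiplicity 1), λ = -8 (multiplicity 1), λ = -2 (multiplicity 1), λ = 1 (multiplicity 1), λ = 4 (multiplicity 1), λ = 16 (multiplicity 1)


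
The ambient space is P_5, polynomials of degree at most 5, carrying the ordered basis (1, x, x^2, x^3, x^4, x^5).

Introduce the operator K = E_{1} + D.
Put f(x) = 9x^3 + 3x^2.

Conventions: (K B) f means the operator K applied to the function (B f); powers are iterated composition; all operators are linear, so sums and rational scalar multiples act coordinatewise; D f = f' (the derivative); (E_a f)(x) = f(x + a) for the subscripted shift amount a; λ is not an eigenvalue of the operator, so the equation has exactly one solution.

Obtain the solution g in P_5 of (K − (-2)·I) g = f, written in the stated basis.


the image equals g(x) = 3x^3 - 5x^2 + (11/3)x - 16/9

write g with unknown coordinates in the stated basis and equate coefficients in (K − (-2)·I) g = f
solving from the highest basis element down gives g = 3x^3 - 5x^2 + (11/3)x - 16/9
check: K g = 3x^3 + 13x^2 - (22/3)x + 32/9
so K g − (-2)·g = 9x^3 + 3x^2 = f ✓


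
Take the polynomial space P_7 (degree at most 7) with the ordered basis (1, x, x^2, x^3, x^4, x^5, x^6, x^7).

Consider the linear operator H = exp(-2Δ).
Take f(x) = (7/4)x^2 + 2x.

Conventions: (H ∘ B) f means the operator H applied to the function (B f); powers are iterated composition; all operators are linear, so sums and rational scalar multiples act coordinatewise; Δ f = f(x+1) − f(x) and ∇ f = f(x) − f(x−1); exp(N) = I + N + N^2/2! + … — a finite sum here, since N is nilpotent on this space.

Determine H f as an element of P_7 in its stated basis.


g(x) = (7/4)x^2 - 5x - 1/2

order-1 term: -7x - 15/2
order-2 term: 7
the series for exp(-2Δ) f terminates at order 2
exp(-2Δ) f = (7/4)x^2 - 5x - 1/2


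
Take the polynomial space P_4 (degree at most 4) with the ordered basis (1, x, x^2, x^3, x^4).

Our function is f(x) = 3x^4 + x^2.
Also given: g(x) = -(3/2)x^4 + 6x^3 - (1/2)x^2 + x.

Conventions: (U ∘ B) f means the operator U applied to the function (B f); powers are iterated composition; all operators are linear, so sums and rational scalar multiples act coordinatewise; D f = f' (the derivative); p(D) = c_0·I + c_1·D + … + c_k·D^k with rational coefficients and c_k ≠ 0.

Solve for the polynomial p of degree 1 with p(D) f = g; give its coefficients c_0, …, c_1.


c_0 = -1/2, c_1 = 1/2

D^0 f = 3x^4 + x^2
D^1 f = 12x^3 + 2x
matching coefficients of g against c_0 f + c_1 Df + … from the top degree down determines the c_i
solution: c_0 = -1/2, c_1 = 1/2


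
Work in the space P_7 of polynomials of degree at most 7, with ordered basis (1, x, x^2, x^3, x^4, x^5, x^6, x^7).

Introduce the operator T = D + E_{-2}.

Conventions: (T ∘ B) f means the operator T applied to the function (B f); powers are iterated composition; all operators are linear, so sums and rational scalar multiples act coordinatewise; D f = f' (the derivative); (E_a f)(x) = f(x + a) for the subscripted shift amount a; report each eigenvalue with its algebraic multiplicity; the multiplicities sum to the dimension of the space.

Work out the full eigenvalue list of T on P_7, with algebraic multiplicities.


image of 1: 1
image of x: x - 1
image of x^2: x^2 - 2x + 4
image of x^3: x^3 - 3x^2 + 12x - 8
image of x^4: x^4 - 4x^3 + 24x^2 - 32x + 16
image of x^5: x^5 - 5x^4 + 40x^3 - 80x^2 + 80x - 32
image of x^6: x^6 - 6x^5 + 60x^4 - 160x^3 + 240x^2 - 192x + 64
image of x^7: x^7 - 7x^6 + 84x^5 - 280x^4 + 560x^3 - 672x^2 + 448x - 128
the matrix is upper triangular; its diagonal is (1, 1, 1, 1, 1, 1, 1, 1)
for a triangular matrix the eigenvalues are the diagonal entries, with algebraic multiplicity their repetition count

λ = 1 (multiplicity 8)


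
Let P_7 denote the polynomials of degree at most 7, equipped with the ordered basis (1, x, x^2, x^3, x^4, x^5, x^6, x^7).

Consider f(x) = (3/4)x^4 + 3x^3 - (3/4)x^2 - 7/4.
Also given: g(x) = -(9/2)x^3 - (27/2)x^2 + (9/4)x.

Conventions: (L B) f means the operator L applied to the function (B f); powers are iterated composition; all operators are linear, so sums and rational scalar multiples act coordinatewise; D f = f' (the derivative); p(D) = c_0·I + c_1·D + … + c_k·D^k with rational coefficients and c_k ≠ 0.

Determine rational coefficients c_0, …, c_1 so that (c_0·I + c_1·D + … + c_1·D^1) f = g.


D^0 f = (3/4)x^4 + 3x^3 - (3/4)x^2 - 7/4
D^1 f = 3x^3 + 9x^2 - (3/2)x
matching coefficients of g against c_0 f + c_1 Df + … from the top degree down determines the c_i
solution: c_0 = 0, c_1 = -3/2

p(D) = -(3/2)·D, i.e. c_0 = 0, c_1 = -3/2


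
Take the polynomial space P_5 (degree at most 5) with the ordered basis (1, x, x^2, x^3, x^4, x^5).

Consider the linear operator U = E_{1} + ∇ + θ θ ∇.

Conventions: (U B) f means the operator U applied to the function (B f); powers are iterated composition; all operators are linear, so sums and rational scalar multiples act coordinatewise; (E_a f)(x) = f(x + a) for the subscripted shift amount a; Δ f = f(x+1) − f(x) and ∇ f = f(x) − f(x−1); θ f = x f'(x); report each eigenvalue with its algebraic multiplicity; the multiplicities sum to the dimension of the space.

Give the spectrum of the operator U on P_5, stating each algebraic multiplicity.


λ = 1 (multiplicity 6)

image of 1: 1
image of x: x + 2
image of x^2: x^2 + 6x
image of x^3: x^3 + 18x^2 - 3x + 2
image of x^4: x^4 + 44x^3 - 24x^2 + 12x
image of x^5: x^5 + 90x^4 - 90x^3 + 60x^2 - 5x + 2
the matrix is upper triangular; its diagonal is (1, 1, 1, 1, 1, 1)
for a triangular matrix the eigenvalues are the diagonal entries, with algebraic multiplicity their repetition count


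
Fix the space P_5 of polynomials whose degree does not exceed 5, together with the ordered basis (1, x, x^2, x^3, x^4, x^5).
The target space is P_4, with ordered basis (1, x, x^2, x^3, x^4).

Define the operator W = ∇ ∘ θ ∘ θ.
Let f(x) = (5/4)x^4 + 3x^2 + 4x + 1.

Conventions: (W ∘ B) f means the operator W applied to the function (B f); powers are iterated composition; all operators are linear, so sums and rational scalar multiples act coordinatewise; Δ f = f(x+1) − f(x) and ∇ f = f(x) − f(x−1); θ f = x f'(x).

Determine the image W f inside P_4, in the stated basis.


θ f = 5x^4 + 6x^2 + 4x
θ θ f = 20x^4 + 12x^2 + 4x
∇ θ θ f = 80x^3 - 120x^2 + 104x - 28

the image equals g(x) = 80x^3 - 120x^2 + 104x - 28


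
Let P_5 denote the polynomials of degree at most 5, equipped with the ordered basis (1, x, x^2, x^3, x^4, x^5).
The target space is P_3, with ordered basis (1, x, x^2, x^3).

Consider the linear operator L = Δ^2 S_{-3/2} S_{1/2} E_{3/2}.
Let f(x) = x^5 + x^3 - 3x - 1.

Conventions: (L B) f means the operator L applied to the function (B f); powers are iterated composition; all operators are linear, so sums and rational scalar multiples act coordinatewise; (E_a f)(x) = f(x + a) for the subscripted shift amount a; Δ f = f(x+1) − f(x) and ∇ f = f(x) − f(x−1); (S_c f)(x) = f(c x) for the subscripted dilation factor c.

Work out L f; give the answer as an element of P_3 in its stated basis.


g(x) = -(1215/256)x^3 + (3645/256)x^2 - (9801/512)x + 4941/512

E_{3/2} f = x^5 + (15/2)x^4 + (47/2)x^3 + (153/4)x^2 + (465/16)x + 175/32
S_{1/2} E_{3/2} f = (1/32)x^5 + (15/32)x^4 + (47/16)x^3 + (153/16)x^2 + (465/32)x + 175/32
S_{-3/2} S_{1/2} E_{3/2} f = -(243/1024)x^5 + (1215/512)x^4 - (1269/128)x^3 + (1377/64)x^2 - (1395/64)x + 175/32
Δ (S_{-3/2} S_{1/2} E_{3/2}) f = -(1215/1024)x^4 + (3645/512)x^3 - (9153/512)x^2 + (22113/1024)x - 8253/1024
Δ Δ (S_{-3/2} S_{1/2} E_{3/2}) f = -(1215/256)x^3 + (3645/256)x^2 - (9801/512)x + 4941/512


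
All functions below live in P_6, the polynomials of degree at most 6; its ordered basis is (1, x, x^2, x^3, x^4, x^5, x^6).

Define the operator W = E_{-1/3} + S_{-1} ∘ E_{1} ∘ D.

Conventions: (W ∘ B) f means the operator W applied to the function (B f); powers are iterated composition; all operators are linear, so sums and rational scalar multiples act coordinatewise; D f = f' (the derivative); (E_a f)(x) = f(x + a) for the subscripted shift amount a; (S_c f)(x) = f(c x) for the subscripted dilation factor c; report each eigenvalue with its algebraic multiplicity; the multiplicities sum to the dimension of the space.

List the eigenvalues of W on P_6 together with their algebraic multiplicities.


λ = 1 (multiplicity 7)

image of 1: 1
image of x: x + 2/3
image of x^2: x^2 - (8/3)x + 19/9
image of x^3: x^3 + 2x^2 - (17/3)x + 80/27
image of x^4: x^4 - (16/3)x^3 + (38/3)x^2 - (328/27)x + 325/81
image of x^5: x^5 + (10/3)x^4 - (170/9)x^3 + (800/27)x^2 - (1615/81)x + 1214/243
image of x^6: x^6 - 8x^5 + (95/3)x^4 - (1640/27)x^3 + (1625/27)x^2 - (2432/81)x + 4375/729
the matrix is upper triangular; its diagonal is (1, 1, 1, 1, 1, 1, 1)
for a triangular matrix the eigenvalues are the diagonal entries, with algebraic multiplicity their repetition count


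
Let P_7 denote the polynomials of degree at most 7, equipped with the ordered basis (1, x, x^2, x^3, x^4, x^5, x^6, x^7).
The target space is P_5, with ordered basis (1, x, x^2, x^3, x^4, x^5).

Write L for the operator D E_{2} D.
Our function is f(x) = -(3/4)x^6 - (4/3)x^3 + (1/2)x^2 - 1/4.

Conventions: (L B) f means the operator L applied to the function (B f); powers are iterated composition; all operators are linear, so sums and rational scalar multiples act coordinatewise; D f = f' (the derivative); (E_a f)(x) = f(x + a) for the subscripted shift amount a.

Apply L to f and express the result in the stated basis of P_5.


D f = -(9/2)x^5 - 4x^2 + x
E_{2} D f = -(9/2)x^5 - 45x^4 - 180x^3 - 364x^2 - 375x - 158
D (E_{2} D) f = -(45/2)x^4 - 180x^3 - 540x^2 - 728x - 375

the result is g(x) = -(45/2)x^4 - 180x^3 - 540x^2 - 728x - 375


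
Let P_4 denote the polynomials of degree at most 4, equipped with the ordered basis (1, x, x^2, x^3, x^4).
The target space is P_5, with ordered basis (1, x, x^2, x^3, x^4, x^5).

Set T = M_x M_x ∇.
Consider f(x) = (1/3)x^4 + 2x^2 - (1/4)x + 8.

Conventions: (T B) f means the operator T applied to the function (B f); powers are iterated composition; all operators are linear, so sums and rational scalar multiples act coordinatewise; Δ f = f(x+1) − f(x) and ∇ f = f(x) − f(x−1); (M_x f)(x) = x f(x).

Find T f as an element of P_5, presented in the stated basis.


∇ f = (4/3)x^3 - 2x^2 + (16/3)x - 31/12
M_x ∇ f = (4/3)x^4 - 2x^3 + (16/3)x^2 - (31/12)x
M_x M_x ∇ f = (4/3)x^5 - 2x^4 + (16/3)x^3 - (31/12)x^2

the image equals g(x) = (4/3)x^5 - 2x^4 + (16/3)x^3 - (31/12)x^2


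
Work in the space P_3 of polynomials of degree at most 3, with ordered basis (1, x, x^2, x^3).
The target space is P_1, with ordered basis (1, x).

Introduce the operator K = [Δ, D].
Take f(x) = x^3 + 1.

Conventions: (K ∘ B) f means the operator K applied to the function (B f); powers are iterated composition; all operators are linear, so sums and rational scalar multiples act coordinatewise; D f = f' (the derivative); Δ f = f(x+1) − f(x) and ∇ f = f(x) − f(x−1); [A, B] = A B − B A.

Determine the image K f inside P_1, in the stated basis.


the image equals g(x) = 0

D f = 3x^2
Δ D f = 6x + 3
Δ f = 3x^2 + 3x + 1
D Δ f = 6x + 3
[Δ, D] f = 0


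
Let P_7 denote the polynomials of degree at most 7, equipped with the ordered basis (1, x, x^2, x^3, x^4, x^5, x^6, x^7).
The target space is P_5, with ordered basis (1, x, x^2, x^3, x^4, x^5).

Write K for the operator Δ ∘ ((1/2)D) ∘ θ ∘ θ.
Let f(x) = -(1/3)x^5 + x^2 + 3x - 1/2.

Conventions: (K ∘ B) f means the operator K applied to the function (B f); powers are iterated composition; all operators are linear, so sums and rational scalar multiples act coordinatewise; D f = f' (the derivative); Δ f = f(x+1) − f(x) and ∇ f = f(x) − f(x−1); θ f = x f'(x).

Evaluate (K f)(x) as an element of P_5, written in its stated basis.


g(x) = -(250/3)x^3 - 125x^2 - (250/3)x - 101/6

θ f = -(5/3)x^5 + 2x^2 + 3x
θ θ f = -(25/3)x^5 + 4x^2 + 3x
D (θ ∘ θ) f = -(125/3)x^4 + 8x + 3
((1/2)D) (θ ∘ θ) f = -(125/6)x^4 + 4x + 3/2
Δ ((1/2)D) (θ ∘ θ) f = -(250/3)x^3 - 125x^2 - (250/3)x - 101/6


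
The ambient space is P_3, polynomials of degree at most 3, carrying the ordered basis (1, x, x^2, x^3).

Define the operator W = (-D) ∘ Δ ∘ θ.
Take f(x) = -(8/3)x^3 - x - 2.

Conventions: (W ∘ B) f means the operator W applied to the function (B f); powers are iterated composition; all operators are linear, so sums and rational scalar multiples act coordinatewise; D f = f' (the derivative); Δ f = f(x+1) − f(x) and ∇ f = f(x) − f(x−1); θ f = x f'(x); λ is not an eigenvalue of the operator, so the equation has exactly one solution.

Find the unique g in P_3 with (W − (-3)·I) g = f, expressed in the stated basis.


write g with unknown coordinates in the stated basis and equate coefficients in (W − (-3)·I) g = f
solving from the highest basis element down gives g = -(8/9)x^3 - (17/3)x - 10/3
check: W g = 16x + 8
so W g − (-3)·g = -(8/3)x^3 - x - 2 = f ✓

the image equals g(x) = -(8/9)x^3 - (17/3)x - 10/3


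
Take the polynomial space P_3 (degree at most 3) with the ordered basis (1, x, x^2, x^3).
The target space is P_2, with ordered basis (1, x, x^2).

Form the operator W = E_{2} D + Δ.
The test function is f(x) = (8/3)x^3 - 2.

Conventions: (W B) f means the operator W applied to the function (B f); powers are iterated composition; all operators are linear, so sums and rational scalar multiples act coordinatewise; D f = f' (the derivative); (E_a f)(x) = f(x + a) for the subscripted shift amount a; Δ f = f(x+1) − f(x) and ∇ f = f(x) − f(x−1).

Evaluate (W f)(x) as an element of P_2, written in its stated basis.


D f = 8x^2
E_{2} D f = 8x^2 + 32x + 32
Δ f = 8x^2 + 8x + 8/3
(E_{2} D + Δ) f = 16x^2 + 40x + 104/3

the image equals g(x) = 16x^2 + 40x + 104/3


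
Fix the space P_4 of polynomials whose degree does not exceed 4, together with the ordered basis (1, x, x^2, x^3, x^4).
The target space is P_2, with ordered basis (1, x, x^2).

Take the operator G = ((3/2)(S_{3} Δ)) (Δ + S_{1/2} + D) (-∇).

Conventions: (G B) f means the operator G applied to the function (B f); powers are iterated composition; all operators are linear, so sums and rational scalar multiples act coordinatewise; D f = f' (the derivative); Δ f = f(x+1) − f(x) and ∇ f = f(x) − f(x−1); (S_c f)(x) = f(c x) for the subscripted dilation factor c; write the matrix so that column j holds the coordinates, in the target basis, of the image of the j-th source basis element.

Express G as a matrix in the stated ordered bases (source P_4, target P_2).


image of 1: 0
image of x: 0
image of x^2: -3/2
image of x^3: -(27/4)x - 135/8
image of x^4: -(81/4)x^2 - (837/4)x - 39/2
each image's coordinates form column j of the matrix

the matrix is [[0, 0, -3/2, -135/8, -39/2]; [0, 0, 0, -27/4, -837/4]; [0, 0, 0, 0, -81/4]] (rows listed top to bottom)
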